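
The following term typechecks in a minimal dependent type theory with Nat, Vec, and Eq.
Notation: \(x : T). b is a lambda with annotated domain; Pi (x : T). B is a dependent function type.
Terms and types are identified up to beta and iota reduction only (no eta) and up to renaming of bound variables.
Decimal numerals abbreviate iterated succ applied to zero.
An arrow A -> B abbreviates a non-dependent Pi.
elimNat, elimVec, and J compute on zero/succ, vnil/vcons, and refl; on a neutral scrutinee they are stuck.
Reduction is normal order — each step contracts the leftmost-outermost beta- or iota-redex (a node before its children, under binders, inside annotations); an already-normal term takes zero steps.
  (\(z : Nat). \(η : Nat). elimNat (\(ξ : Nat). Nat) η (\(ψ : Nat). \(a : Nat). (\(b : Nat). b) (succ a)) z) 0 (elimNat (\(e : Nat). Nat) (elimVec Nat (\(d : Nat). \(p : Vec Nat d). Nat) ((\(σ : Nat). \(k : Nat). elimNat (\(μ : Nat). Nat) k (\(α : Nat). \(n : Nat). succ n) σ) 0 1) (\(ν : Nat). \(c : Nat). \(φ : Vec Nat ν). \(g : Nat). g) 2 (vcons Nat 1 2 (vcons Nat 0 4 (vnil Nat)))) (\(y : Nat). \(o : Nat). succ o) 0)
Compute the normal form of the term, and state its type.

reduced normal form:
  1
the term's type:
  Nat
observation: 18 normal-order steps separate the term from its normal form.


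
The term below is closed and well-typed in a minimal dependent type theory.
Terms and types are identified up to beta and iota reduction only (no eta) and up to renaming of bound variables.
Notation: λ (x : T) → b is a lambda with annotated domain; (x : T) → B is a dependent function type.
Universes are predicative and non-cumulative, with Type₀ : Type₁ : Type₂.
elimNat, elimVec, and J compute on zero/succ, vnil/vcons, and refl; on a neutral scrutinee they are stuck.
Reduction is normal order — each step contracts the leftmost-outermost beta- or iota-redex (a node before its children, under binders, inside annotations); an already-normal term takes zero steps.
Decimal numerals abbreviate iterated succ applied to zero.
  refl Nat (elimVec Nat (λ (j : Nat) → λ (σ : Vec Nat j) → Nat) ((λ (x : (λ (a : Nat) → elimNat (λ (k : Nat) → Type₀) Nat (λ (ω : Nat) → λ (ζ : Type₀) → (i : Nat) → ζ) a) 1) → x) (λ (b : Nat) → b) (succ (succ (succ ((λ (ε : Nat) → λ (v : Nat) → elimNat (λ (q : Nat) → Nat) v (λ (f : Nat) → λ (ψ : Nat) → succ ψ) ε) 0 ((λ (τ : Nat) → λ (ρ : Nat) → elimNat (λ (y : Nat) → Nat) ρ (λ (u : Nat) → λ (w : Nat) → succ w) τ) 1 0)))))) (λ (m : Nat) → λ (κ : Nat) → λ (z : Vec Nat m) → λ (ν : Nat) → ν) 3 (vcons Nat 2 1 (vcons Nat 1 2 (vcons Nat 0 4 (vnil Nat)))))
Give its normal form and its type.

reduced normal form:
  refl Nat 4
type:
  Eq Nat 4 4


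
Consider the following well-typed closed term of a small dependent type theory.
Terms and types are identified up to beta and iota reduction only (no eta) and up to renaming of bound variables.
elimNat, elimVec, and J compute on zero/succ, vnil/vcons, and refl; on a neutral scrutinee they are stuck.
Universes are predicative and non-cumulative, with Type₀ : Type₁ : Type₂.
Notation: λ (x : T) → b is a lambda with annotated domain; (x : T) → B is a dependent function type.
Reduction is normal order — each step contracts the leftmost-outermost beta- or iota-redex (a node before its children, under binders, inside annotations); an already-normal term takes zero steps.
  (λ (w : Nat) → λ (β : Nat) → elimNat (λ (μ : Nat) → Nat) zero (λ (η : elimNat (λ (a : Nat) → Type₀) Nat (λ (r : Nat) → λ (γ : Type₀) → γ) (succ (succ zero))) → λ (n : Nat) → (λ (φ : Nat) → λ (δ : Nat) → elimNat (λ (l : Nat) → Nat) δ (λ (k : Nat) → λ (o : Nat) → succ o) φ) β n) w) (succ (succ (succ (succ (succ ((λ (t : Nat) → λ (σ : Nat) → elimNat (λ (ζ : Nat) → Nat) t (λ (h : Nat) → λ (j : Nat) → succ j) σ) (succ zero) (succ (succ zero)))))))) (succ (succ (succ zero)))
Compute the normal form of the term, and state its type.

resulting normal form:
  succ (succ (succ (succ (succ (succ (succ (succ (succ (succ (succ (succ (succ (succ (succ (succ (succ (succ (succ (succ (succ (succ (succ (succ zero)))))))))))))))))))))))
inferred type:
  Nat
observation: the first redex contracted is a beta-redex; the normal form is reached in 115 normal-order steps.


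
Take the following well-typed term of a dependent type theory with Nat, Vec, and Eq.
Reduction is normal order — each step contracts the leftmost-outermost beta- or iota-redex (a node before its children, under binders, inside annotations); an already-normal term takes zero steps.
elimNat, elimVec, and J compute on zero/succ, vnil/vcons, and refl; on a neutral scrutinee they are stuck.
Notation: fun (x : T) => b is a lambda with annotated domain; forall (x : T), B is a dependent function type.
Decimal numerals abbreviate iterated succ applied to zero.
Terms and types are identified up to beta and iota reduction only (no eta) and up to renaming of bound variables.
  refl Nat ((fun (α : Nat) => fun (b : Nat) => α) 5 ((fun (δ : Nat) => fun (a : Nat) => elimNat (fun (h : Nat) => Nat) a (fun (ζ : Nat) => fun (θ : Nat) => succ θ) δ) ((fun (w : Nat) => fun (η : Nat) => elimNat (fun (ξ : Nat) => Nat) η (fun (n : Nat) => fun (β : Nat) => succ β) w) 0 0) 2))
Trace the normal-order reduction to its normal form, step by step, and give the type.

normal-order reduction:
  refl Nat ((fun (α : Nat) => fun (b : Nat) => α) 5 ((fun (δ : Nat) => fun (a : Nat) => elimNat (fun (h : Nat) => Nat) a (fun (ζ : Nat) => fun (θ : Nat) => succ θ) δ) ((fun (w : Nat) => fun (η : Nat) => elimNat (fun (ξ : Nat) => Nat) η (fun (n : Nat) => fun (β : Nat) => succ β) w) 0 0) 2))
  ~> refl Nat ((fun (α : Nat) => 5) ((fun (b : Nat) => fun (δ : Nat) => elimNat (fun (a : Nat) => Nat) δ (fun (h : Nat) => fun (ζ : Nat) => succ ζ) b) ((fun (θ : Nat) => fun (w : Nat) => elimNat (fun (η : Nat) => Nat) w (fun (ξ : Nat) => fun (n : Nat) => succ n) θ) 0 0) 2))
  ~> refl Nat 5
inferred type:
  Eq Nat 5 5


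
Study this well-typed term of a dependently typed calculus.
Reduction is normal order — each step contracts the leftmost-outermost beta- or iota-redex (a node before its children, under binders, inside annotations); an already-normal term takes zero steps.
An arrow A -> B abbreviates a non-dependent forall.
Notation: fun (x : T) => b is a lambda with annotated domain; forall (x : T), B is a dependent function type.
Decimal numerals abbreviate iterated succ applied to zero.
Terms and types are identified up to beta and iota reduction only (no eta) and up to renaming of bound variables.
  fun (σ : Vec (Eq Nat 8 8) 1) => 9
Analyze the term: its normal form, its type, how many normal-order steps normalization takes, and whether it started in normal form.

resulting normal form:
  fun (σ : Vec (Eq Nat 8 8) 1) => 9
type:
  Vec (Eq Nat 8 8) 1 -> Nat
reduction steps (normal order): 0
term was already normal: yes


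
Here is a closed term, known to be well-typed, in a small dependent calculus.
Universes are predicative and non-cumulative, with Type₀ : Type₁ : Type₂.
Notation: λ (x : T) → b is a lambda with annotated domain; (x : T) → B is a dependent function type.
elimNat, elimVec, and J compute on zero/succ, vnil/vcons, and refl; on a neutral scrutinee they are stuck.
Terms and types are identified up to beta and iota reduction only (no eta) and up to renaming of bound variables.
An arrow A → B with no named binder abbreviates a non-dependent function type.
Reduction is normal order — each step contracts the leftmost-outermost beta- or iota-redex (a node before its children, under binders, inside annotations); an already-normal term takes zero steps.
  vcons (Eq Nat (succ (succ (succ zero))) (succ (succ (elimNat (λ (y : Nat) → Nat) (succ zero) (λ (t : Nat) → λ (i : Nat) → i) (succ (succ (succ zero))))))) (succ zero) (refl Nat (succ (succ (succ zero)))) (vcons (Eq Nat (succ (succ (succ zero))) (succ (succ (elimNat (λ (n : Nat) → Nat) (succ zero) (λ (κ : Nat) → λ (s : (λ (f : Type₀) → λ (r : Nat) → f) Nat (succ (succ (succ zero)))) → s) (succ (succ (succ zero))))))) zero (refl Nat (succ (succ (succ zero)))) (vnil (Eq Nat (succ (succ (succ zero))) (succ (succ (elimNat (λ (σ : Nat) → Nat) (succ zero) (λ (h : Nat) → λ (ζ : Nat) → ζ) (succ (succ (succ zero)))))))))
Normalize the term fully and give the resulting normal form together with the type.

resulting normal form:
  vcons (Eq Nat (succ (succ (succ zero))) (succ (succ (succ zero)))) (succ zero) (refl Nat (succ (succ (succ zero)))) (vcons (Eq Nat (succ (succ (succ zero))) (succ (succ (succ zero)))) zero (refl Nat (succ (succ (succ zero)))) (vnil (Eq Nat (succ (succ (succ zero))) (succ (succ (succ zero))))))
the term's type:
  Vec (Eq Nat (succ (succ (succ zero))) (succ (succ (succ zero)))) (succ (succ zero))


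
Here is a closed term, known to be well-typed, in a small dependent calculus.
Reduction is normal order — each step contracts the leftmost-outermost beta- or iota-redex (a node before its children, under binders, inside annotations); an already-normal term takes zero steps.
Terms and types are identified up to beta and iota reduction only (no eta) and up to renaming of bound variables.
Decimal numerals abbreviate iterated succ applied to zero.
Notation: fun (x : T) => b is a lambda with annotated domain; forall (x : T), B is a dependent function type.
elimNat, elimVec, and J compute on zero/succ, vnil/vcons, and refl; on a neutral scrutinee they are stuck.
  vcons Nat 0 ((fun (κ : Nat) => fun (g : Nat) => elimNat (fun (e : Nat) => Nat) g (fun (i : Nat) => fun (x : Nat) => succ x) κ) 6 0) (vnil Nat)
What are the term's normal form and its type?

normal form:
  vcons Nat 0 6 (vnil Nat)
inferred type:
  Vec Nat 1
observation: 21 normal-order steps separate the term from its normal form.


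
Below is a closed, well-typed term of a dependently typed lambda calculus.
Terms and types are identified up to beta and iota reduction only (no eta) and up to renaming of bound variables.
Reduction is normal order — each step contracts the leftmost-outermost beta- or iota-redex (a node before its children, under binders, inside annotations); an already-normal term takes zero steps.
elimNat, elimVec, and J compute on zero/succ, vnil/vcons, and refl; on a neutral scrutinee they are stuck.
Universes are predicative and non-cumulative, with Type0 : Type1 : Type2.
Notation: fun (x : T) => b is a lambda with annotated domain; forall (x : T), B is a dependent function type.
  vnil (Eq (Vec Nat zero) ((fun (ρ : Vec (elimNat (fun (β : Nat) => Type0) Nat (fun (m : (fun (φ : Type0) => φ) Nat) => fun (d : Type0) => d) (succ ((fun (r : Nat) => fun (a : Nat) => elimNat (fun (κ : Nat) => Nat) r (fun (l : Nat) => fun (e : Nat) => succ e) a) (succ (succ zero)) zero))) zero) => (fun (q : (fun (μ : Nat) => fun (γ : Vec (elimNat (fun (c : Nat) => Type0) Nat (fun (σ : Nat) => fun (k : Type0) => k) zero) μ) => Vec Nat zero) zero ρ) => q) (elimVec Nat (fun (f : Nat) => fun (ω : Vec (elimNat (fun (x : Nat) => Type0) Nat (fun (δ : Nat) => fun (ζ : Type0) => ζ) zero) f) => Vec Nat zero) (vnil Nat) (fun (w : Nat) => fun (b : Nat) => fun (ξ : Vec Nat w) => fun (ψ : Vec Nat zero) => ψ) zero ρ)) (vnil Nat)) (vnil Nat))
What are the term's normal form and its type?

reduced normal form:
  vnil (Eq (Vec Nat zero) (vnil Nat) (vnil Nat))
inferred type:
  Vec (Eq (Vec Nat zero) (vnil Nat) (vnil Nat)) zero


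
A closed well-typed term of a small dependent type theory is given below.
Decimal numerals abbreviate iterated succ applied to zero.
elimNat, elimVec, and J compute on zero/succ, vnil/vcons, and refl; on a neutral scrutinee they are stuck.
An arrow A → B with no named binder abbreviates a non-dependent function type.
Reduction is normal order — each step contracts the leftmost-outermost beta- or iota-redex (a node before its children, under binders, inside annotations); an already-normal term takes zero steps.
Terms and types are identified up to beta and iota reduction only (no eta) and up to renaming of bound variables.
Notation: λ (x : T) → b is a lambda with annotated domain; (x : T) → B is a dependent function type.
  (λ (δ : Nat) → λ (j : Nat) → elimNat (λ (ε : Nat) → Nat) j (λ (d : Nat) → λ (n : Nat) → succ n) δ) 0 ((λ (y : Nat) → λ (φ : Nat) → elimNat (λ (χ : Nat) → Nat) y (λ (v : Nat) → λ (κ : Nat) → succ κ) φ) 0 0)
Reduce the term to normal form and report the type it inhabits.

resulting normal form:
  0
inferred type:
  Nat


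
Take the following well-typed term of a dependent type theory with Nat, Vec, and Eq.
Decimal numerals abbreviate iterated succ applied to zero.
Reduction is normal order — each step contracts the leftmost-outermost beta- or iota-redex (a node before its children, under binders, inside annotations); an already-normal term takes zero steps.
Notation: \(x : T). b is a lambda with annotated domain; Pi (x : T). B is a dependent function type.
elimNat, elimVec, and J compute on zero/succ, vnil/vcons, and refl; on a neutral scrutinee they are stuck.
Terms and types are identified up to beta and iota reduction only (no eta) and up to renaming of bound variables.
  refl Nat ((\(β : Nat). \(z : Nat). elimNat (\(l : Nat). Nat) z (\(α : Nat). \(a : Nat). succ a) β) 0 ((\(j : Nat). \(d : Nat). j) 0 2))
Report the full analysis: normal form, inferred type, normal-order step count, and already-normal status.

normal form:
  refl Nat 0
type:
  Eq Nat 0 0
reduction steps (normal order): 5
started in normal form: no
first contracted redex: a beta-redex


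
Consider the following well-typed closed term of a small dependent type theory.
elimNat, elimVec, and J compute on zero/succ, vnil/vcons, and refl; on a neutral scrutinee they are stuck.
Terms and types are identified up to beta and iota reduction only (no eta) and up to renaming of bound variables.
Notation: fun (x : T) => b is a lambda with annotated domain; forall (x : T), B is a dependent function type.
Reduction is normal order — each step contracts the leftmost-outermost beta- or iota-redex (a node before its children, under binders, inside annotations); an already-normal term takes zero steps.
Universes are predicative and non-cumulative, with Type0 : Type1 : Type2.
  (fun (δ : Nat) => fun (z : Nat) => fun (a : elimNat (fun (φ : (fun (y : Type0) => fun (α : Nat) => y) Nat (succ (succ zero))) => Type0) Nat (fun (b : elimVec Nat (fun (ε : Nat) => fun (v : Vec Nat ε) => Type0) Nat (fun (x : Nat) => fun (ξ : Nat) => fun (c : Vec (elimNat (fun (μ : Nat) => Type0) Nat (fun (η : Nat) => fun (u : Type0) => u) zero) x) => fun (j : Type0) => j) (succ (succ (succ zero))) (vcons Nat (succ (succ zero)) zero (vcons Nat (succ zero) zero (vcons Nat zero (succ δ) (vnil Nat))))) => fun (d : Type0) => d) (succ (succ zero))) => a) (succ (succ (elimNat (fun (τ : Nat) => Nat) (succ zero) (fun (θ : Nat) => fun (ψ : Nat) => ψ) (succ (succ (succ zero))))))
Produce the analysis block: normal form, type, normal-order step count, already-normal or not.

normal form:
  fun (δ : Nat) => fun (z : Nat) => z
the term's type:
  forall (δ : Nat), forall (z : Nat), Nat
reduction steps (normal order): 8
started in normal form: no
first contracted redex: a beta-redex


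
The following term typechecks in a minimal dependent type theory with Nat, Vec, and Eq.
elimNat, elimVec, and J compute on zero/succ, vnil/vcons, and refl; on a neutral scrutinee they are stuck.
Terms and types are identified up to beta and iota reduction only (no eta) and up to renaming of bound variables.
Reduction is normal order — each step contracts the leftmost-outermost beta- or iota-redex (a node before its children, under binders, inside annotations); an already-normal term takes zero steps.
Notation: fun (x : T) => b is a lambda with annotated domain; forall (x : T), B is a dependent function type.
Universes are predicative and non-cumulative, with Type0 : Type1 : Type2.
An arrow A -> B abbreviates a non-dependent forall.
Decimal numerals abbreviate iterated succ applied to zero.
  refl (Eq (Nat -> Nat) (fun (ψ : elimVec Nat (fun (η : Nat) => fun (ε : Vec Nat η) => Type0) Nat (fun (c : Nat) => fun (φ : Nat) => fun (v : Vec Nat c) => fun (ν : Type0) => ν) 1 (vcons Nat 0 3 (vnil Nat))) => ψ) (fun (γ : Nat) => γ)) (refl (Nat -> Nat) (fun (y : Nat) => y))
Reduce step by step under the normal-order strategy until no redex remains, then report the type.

reduction (normal order):
  refl (Eq (Nat -> Nat) (fun (ψ : elimVec Nat (fun (η : Nat) => fun (ε : Vec Nat η) => Type0) Nat (fun (c : Nat) => fun (φ : Nat) => fun (v : Vec Nat c) => fun (ν : Type0) => ν) 1 (vcons Nat 0 3 (vnil Nat))) => ψ) (fun (γ : Nat) => γ)) (refl (Nat -> Nat) (fun (y : Nat) => y))
  ~> refl (Eq (Nat -> Nat) (fun (ψ : (fun (η : Nat) => fun (ε : Nat) => fun (c : Vec Nat η) => fun (φ : Type0) => φ) 0 3 (vnil Nat) (elimVec Nat (fun (v : Nat) => fun (ν : Vec Nat v) => Type0) Nat (fun (γ : Nat) => fun (y : Nat) => fun (β : Vec Nat γ) => fun (x : Type0) => x) 0 (vnil Nat))) => ψ) (fun (z : Nat) => z)) (refl (Nat -> Nat) (fun (e : Nat) => e))
  ~> refl (Eq (Nat -> Nat) (fun (ψ : (fun (η : Nat) => fun (ε : Vec Nat 0) => fun (c : Type0) => c) 3 (vnil Nat) (elimVec Nat (fun (φ : Nat) => fun (v : Vec Nat φ) => Type0) Nat (fun (ν : Nat) => fun (γ : Nat) => fun (y : Vec Nat ν) => fun (β : Type0) => β) 0 (vnil Nat))) => ψ) (fun (x : Nat) => x)) (refl (Nat -> Nat) (fun (z : Nat) => z))
  ~> refl (Eq (Nat -> Nat) (fun (ψ : (fun (η : Vec Nat 0) => fun (ε : Type0) => ε) (vnil Nat) (elimVec Nat (fun (c : Nat) => fun (φ : Vec Nat c) => Type0) Nat (fun (v : Nat) => fun (ν : Nat) => fun (γ : Vec Nat v) => fun (y : Type0) => y) 0 (vnil Nat))) => ψ) (fun (β : Nat) => β)) (refl (Nat -> Nat) (fun (x : Nat) => x))
  ~> refl (Eq (Nat -> Nat) (fun (ψ : (fun (η : Type0) => η) (elimVec Nat (fun (ε : Nat) => fun (c : Vec Nat ε) => Type0) Nat (fun (φ : Nat) => fun (v : Nat) => fun (ν : Vec Nat φ) => fun (γ : Type0) => γ) 0 (vnil Nat))) => ψ) (fun (y : Nat) => y)) (refl (Nat -> Nat) (fun (β : Nat) => β))
  ~> refl (Eq (Nat -> Nat) (fun (ψ : elimVec Nat (fun (η : Nat) => fun (ε : Vec Nat η) => Type0) Nat (fun (c : Nat) => fun (φ : Nat) => fun (v : Vec Nat c) => fun (ν : Type0) => ν) 0 (vnil Nat)) => ψ) (fun (γ : Nat) => γ)) (refl (Nat -> Nat) (fun (y : Nat) => y))
  ~> refl (Eq (Nat -> Nat) (fun (ψ : Nat) => ψ) (fun (η : Nat) => η)) (refl (Nat -> Nat) (fun (ε : Nat) => ε))
inferred type:
  Eq (Eq (Nat -> Nat) (fun (ψ : Nat) => ψ) (fun (η : Nat) => η)) (refl (Nat -> Nat) (fun (ε : Nat) => ε)) (refl (Nat -> Nat) (fun (c : Nat) => c))


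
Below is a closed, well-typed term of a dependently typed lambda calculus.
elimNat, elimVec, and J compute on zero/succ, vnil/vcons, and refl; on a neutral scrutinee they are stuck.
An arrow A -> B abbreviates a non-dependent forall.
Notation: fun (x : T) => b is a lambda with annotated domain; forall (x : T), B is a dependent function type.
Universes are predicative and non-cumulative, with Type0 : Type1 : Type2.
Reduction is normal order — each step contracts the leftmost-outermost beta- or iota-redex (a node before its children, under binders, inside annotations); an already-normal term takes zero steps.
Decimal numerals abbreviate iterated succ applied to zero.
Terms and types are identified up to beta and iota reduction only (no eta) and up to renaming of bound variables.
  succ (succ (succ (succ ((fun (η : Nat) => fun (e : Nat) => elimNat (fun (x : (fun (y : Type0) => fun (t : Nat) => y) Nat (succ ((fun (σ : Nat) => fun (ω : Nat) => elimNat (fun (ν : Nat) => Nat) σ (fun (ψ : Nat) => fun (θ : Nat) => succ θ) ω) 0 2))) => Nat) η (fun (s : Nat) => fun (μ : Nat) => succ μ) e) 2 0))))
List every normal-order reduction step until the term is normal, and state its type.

normal-order reduction:
  succ (succ (succ (succ ((fun (η : Nat) => fun (e : Nat) => elimNat (fun (x : (fun (y : Type0) => fun (t : Nat) => y) Nat (succ ((fun (σ : Nat) => fun (ω : Nat) => elimNat (fun (ν : Nat) => Nat) σ (fun (ψ : Nat) => fun (θ : Nat) => succ θ) ω) 0 2))) => Nat) η (fun (s : Nat) => fun (μ : Nat) => succ μ) e) 2 0))))
  ~> succ (succ (succ (succ ((fun (η : Nat) => elimNat (fun (e : (fun (x : Type0) => fun (y : Nat) => x) Nat (succ ((fun (t : Nat) => fun (σ : Nat) => elimNat (fun (ω : Nat) => Nat) t (fun (ν : Nat) => fun (ψ : Nat) => succ ψ) σ) 0 2))) => Nat) 2 (fun (θ : Nat) => fun (s : Nat) => succ s) η) 0))))
  ~> succ (succ (succ (succ (elimNat (fun (η : (fun (e : Type0) => fun (x : Nat) => e) Nat (succ ((fun (y : Nat) => fun (t : Nat) => elimNat (fun (σ : Nat) => Nat) y (fun (ω : Nat) => fun (ν : Nat) => succ ν) t) 0 2))) => Nat) 2 (fun (ψ : Nat) => fun (θ : Nat) => succ θ) 0))))
  ~> 6
inferred type:
  Nat


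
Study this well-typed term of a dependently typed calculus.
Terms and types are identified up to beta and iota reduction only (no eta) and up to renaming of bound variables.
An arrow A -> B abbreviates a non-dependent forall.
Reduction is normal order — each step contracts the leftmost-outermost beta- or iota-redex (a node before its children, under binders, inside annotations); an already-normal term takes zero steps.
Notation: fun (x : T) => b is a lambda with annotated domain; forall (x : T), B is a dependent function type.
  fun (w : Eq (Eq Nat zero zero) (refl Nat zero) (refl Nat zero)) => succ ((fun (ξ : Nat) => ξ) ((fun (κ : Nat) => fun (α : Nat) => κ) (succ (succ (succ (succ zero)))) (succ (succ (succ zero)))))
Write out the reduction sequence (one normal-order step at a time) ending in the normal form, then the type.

reduction (normal order):
  fun (w : Eq (Eq Nat zero zero) (refl Nat zero) (refl Nat zero)) => succ ((fun (ξ : Nat) => ξ) ((fun (κ : Nat) => fun (α : Nat) => κ) (succ (succ (succ (succ zero)))) (succ (succ (succ zero)))))
  ~> fun (w : Eq (Eq Nat zero zero) (refl Nat zero) (refl Nat zero)) => succ ((fun (ξ : Nat) => fun (κ : Nat) => ξ) (succ (succ (succ (succ zero)))) (succ (succ (succ zero))))
  ~> fun (w : Eq (Eq Nat zero zero) (refl Nat zero) (refl Nat zero)) => succ ((fun (ξ : Nat) => succ (succ (succ (succ zero)))) (succ (succ (succ zero))))
  ~> fun (w : Eq (Eq Nat zero zero) (refl Nat zero) (refl Nat zero)) => succ (succ (succ (succ (succ zero))))
inferred type:
  Eq (Eq Nat zero zero) (refl Nat zero) (refl Nat zero) -> Nat


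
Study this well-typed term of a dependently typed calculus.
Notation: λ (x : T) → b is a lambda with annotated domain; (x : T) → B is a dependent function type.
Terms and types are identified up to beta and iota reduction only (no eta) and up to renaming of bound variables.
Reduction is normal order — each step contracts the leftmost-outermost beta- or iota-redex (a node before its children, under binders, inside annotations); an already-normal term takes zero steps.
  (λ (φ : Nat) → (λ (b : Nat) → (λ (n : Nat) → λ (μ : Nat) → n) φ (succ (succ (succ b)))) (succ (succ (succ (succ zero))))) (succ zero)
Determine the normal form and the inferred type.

reduced normal form:
  succ zero
inferred type:
  Nat


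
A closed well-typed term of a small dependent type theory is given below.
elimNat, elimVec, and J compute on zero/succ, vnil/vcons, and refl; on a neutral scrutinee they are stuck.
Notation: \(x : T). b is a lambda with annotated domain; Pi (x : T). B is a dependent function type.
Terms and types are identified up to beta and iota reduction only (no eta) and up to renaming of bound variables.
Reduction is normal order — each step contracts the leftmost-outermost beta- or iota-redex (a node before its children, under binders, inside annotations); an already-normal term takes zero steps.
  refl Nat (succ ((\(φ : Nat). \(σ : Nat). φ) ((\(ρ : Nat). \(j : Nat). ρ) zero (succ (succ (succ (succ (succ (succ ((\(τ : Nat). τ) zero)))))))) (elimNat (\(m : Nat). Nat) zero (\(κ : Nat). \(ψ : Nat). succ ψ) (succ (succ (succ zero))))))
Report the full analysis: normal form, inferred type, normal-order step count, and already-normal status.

resulting normal form:
  refl Nat (succ zero)
the term's type:
  Eq Nat (succ zero) (succ zero)
normal-order step count: 4
term was already normal: no
first contracted redex: a beta-redex


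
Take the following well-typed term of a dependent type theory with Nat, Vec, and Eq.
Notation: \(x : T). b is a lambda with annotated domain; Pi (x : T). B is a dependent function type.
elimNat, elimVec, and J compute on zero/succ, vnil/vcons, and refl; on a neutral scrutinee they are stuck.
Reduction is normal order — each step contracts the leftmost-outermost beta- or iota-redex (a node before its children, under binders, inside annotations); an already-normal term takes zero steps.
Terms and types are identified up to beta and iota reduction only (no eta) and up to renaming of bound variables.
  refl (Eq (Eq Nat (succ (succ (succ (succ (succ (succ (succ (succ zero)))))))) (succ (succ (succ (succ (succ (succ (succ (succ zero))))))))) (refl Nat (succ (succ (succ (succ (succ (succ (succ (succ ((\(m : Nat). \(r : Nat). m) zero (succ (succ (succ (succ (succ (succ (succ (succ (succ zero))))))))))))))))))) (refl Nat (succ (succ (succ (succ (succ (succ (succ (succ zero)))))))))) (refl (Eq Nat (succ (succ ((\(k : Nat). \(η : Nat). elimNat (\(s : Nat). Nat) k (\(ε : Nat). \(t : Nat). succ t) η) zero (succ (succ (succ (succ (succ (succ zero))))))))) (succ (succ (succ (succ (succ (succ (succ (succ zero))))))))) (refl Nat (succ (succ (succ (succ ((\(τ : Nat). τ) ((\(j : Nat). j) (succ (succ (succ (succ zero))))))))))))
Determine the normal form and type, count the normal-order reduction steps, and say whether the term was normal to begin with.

reduced normal form:
  refl (Eq (Eq Nat (succ (succ (succ (succ (succ (succ (succ (succ zero)))))))) (succ (succ (succ (succ (succ (succ (succ (succ zero))))))))) (refl Nat (succ (succ (succ (succ (succ (succ (succ (succ zero))))))))) (refl Nat (succ (succ (succ (succ (succ (succ (succ (succ zero)))))))))) (refl (Eq Nat (succ (succ (succ (succ (succ (succ (succ (succ zero)))))))) (succ (succ (succ (succ (succ (succ (succ (succ zero))))))))) (refl Nat (succ (succ (succ (succ (succ (succ (succ (succ zero))))))))))
the term's type:
  Eq (Eq (Eq Nat (succ (succ (succ (succ (succ (succ (succ (succ zero)))))))) (succ (succ (succ (succ (succ (succ (succ (succ zero))))))))) (refl Nat (succ (succ (succ (succ (succ (succ (succ (succ zero))))))))) (refl Nat (succ (succ (succ (succ (succ (succ (succ (succ zero)))))))))) (refl (Eq Nat (succ (succ (succ (succ (succ (succ (succ (succ zero)))))))) (succ (succ (succ (succ (succ (succ (succ (succ zero))))))))) (refl Nat (succ (succ (succ (succ (succ (succ (succ (succ zero)))))))))) (refl (Eq Nat (succ (succ (succ (succ (succ (succ (succ (succ zero)))))))) (succ (succ (succ (succ (succ (succ (succ (succ zero))))))))) (refl Nat (succ (succ (succ (succ (succ (succ (succ (succ zero))))))))))
normal-order step count: 25
already normal: no
first contracted redex: a beta-redex


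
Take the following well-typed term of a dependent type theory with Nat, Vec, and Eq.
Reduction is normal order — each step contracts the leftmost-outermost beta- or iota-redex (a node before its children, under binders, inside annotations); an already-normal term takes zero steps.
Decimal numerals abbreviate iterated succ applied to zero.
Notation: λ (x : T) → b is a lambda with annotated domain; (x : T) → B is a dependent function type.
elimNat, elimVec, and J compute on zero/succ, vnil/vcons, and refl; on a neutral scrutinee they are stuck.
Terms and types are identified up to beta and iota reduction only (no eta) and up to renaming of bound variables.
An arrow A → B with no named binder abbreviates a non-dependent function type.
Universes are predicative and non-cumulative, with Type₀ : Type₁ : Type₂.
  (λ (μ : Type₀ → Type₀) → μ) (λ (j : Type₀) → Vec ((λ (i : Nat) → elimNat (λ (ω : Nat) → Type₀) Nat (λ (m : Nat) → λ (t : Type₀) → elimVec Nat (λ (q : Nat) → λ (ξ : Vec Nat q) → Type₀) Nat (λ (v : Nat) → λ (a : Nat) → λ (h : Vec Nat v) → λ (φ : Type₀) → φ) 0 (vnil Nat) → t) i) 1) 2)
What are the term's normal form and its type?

reduced normal form:
  λ (μ : Type₀) → Vec (Nat → Nat) 2
type:
  Type₀ → Type₀


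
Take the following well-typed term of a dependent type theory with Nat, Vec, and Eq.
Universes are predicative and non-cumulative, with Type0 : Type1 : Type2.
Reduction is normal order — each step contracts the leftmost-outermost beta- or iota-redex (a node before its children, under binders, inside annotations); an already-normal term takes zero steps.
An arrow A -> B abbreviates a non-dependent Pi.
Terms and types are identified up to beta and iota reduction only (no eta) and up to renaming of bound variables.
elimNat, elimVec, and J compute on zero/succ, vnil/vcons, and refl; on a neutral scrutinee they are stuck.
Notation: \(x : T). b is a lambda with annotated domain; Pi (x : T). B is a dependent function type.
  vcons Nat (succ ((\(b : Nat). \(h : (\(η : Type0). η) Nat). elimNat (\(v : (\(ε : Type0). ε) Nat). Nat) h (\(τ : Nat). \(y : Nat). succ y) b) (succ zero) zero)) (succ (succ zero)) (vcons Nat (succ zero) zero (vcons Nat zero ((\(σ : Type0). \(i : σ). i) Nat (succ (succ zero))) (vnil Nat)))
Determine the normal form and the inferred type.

normal form:
  vcons Nat (succ (succ zero)) (succ (succ zero)) (vcons Nat (succ zero) zero (vcons Nat zero (succ (succ zero)) (vnil Nat)))
type:
  Vec Nat (succ (succ (succ zero)))


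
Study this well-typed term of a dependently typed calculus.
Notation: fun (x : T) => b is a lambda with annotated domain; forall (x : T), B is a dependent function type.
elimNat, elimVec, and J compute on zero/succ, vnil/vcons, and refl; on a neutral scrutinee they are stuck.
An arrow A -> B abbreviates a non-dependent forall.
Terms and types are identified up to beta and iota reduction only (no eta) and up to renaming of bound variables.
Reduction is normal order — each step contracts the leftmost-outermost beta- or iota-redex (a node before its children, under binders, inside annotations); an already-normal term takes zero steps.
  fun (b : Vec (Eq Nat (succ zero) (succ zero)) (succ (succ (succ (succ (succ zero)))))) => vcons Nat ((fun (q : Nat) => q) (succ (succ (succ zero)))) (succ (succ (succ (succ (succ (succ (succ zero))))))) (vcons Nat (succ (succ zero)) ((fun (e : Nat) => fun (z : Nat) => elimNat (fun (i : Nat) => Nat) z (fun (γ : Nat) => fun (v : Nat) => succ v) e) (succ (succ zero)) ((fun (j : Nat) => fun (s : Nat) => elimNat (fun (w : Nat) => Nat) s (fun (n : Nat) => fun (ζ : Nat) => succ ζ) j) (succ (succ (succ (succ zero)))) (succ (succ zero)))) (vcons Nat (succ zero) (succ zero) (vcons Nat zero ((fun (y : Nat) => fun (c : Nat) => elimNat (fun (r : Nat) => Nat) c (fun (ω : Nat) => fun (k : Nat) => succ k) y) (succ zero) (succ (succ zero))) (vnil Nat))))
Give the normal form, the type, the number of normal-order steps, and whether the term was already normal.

reduced normal form:
  fun (b : Vec (Eq Nat (succ zero) (succ zero)) (succ (succ (succ (succ (succ zero)))))) => vcons Nat (succ (succ (succ zero))) (succ (succ (succ (succ (succ (succ (succ zero))))))) (vcons Nat (succ (succ zero)) (succ (succ (succ (succ (succ (succ (succ (succ zero)))))))) (vcons Nat (succ zero) (succ zero) (vcons Nat zero (succ (succ (succ zero))) (vnil Nat))))
inferred type:
  Vec (Eq Nat (succ zero) (succ zero)) (succ (succ (succ (succ (succ zero))))) -> Vec Nat (succ (succ (succ (succ zero))))
reduction steps (normal order): 31
term was already normal: no
first redex: a beta-redex


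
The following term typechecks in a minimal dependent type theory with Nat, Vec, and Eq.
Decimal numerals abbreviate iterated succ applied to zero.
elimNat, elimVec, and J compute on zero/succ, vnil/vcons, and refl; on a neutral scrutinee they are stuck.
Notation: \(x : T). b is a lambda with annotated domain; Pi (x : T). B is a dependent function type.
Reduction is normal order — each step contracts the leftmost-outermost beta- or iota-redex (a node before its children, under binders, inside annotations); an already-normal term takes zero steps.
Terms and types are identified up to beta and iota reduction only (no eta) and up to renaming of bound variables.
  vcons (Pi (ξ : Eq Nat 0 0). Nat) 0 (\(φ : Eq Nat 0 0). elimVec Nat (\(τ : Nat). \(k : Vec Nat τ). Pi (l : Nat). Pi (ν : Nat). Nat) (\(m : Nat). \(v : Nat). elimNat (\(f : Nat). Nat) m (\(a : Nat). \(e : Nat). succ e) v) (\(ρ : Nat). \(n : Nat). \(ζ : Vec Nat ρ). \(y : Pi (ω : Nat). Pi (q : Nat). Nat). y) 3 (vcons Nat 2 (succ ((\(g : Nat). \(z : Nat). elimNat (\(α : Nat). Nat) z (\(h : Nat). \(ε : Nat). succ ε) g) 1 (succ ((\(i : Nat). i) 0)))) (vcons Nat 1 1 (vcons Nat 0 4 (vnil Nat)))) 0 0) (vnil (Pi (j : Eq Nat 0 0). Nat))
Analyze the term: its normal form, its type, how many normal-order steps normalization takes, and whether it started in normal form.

resulting normal form:
  vcons (Pi (ξ : Eq Nat 0 0). Nat) 0 (\(φ : Eq Nat 0 0). 0) (vnil (Pi (τ : Eq Nat 0 0). Nat))
the term's type:
  Vec (Pi (ξ : Eq Nat 0 0). Nat) 1
normal-order step count: 19
term was already normal: no
first redex: an elimVec iota-redex


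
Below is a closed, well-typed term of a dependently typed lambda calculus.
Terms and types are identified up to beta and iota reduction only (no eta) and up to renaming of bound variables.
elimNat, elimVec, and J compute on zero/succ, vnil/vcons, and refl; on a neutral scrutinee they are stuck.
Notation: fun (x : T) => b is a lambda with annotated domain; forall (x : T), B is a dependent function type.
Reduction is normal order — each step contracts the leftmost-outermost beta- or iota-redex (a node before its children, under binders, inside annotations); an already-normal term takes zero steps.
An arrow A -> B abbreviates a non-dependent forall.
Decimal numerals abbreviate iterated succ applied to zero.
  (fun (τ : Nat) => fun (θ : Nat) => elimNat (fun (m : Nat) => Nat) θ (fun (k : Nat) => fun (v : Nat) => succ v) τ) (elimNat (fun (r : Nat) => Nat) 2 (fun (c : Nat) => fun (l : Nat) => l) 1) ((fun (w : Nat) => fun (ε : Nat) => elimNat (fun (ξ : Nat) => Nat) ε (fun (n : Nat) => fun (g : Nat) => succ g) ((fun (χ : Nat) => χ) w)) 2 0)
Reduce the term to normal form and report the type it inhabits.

normal form:
  4
inferred type:
  Nat
observation: the first redex contracted is a beta-redex; the normal form is reached in 23 normal-order steps.


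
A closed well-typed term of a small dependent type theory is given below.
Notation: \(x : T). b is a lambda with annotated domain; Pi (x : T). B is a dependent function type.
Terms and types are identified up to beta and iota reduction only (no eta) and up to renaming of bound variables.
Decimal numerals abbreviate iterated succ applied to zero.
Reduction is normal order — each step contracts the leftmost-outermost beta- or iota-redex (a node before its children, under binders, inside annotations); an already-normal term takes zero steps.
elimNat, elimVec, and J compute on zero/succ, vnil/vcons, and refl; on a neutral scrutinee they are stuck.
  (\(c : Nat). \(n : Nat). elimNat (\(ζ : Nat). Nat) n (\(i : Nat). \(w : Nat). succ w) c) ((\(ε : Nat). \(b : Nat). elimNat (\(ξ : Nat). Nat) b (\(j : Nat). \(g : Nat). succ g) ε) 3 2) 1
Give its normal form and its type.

resulting normal form:
  6
the term's type:
  Nat


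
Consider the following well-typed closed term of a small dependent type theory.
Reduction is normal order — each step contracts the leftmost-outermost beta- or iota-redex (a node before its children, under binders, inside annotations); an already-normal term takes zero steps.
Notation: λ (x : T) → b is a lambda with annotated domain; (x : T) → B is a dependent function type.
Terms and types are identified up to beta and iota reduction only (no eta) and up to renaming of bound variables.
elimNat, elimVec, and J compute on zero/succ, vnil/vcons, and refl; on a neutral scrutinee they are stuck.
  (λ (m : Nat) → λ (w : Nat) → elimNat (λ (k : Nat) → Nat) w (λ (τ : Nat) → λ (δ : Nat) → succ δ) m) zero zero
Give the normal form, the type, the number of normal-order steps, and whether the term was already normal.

normal form:
  zero
type:
  Nat
steps to reach normal form (normal order): 3
term was already normal: no
first contracted redex: a beta-redex


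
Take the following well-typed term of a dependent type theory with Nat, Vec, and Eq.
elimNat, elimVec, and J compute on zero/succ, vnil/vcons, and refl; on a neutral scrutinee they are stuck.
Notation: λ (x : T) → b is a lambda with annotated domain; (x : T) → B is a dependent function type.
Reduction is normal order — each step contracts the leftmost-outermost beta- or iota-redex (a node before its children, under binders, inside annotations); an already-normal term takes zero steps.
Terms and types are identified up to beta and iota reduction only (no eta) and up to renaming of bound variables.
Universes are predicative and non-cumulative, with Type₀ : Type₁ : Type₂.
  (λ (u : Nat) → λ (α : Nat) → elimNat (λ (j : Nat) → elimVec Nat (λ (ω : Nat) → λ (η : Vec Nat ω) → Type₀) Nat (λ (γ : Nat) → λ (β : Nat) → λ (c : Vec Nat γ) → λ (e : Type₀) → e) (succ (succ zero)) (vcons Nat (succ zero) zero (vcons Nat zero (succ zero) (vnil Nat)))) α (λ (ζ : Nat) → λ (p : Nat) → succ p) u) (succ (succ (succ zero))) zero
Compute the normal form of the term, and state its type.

reduced normal form:
  succ (succ (succ zero))
the term's type:
  Nat
observation: normalization takes exactly 12 steps under the normal-order strategy.


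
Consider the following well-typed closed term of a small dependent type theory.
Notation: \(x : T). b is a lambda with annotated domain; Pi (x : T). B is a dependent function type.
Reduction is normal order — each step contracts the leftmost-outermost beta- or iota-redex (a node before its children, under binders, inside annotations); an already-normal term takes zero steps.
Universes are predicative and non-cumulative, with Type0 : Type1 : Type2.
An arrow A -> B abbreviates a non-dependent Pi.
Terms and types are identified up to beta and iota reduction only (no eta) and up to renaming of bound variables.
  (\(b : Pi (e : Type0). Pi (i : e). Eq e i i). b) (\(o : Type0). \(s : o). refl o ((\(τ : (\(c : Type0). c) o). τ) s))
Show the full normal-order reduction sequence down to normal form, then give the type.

reduction (normal order):
  (\(b : Pi (e : Type0). Pi (i : e). Eq e i i). b) (\(o : Type0). \(s : o). refl o ((\(τ : (\(c : Type0). c) o). τ) s))
  ~> \(b : Type0). \(e : b). refl b ((\(i : (\(o : Type0). o) b). i) e)
  ~> \(b : Type0). \(e : b). refl b e
inferred type:
  Pi (b : Type0). Pi (e : b). Eq b e e


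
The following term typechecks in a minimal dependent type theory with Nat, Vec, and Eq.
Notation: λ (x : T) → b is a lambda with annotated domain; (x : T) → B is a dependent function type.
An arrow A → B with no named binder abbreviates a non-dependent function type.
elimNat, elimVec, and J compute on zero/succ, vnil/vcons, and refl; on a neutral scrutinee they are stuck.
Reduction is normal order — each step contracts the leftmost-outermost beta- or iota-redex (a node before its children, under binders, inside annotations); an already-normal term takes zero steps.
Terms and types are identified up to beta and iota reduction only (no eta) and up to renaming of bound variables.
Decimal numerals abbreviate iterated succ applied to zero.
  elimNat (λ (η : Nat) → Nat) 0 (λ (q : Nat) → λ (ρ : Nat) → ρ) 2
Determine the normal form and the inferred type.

resulting normal form:
  0
type:
  Nat
observation: contracting an elimNat iota-redex first, the term normalizes in 7 steps.


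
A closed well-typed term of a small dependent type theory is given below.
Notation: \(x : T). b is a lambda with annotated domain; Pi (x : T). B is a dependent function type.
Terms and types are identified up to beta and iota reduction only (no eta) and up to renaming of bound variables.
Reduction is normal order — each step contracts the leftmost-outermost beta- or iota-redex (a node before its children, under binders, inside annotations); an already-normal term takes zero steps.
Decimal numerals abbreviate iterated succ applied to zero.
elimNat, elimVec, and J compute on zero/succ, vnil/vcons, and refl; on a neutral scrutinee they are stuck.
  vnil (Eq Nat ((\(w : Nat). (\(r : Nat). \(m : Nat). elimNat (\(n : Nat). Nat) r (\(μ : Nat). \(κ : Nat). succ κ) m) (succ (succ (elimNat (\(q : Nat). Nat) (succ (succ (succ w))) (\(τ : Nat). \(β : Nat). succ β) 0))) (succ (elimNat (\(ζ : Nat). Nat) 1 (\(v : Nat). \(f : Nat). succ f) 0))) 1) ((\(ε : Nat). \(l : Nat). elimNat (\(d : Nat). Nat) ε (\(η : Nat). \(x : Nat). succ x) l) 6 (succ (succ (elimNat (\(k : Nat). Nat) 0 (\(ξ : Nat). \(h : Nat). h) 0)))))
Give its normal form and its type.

normal form:
  vnil (Eq Nat 8 8)
inferred type:
  Vec (Eq Nat 8 8) 0
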